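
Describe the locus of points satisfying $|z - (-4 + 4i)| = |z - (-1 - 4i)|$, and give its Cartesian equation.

|z - z1| = |z - z2| means z is equidistant from z1 and z2,
i.e. the perpendicular bisector of the segment from (-4, 4) to (-1, -4) (midpoint (-5/2, 0)).
With z = x + yi, square both sides:
(x - (-4))^2 + (y - 4)^2 = (x - (-1))^2 + (y - (-4))^2
The x^2 and y^2 terms cancel: 6x + (-16)y = 17 - 32 = -15
Simplify: 6x - 16y = -15
Locus: Perpendicular bisector of the segment from (-4, 4) to (-1, -4): the line 6x - 16y = -15


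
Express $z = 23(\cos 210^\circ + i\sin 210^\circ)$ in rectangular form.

a = r cos θ = 23 * -sqrt(3)/2 = -23*sqrt(3)/2
b = r sin θ = 23 * -1/2 = -23/2
z = -23*sqrt(3)/2 - (23/2)i


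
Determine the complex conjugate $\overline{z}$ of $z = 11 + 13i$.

If z = a + bi, then conjugate(z) = a - bi
conjugate(11 + 13i) = 11 - 13i


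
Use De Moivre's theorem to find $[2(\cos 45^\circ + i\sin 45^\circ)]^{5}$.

By De Moivre: z^n = r^n(cos(nθ) + i sin(nθ))
= 2^5(cos(5*45°) + i sin(5*45°))
= 32(cos 225° + i sin 225°)
= -16*sqrt(2) - 16*sqrt(2)i


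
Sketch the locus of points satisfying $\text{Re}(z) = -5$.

Re(z) = x where z = x + yi; the equation x = -5 is satisfied by all points with that x-coordinate
Locus: Vertical line x = -5


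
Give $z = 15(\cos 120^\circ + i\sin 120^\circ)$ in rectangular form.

a = r cos θ = 15 * -1/2 = -15/2
b = r sin θ = 15 * sqrt(3)/2 = 15*sqrt(3)/2
z = -15/2 + (15*sqrt(3)/2)i


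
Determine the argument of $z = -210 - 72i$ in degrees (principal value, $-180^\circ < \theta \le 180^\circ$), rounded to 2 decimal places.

θ = arctan(b/a) = arctan(-72/-210) (quadrant-adjusted) = -161.08°


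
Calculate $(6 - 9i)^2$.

(a + bi)^2 = a^2 - b^2 + 2abi
= 6^2 - (-9)^2 + 2*6*(-9)i
= -45 - 108i


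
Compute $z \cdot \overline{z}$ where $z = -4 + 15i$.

z * conjugate(z) = |z|^2 = a^2 + b^2
= (-4)^2 + 15^2 = 241


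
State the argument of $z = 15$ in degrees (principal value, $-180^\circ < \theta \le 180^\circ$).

b = 0 and a > 0, so z lies on the positive real axis: θ = 0°


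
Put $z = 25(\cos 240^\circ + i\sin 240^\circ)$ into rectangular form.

a = r cos θ = 25 * -1/2 = -25/2
b = r sin θ = 25 * -sqrt(3)/2 = -25*sqrt(3)/2
z = -25/2 - (25*sqrt(3)/2)i


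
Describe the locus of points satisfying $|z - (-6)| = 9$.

|z - z0| = r describes a circle centered at z0 with radius r
Here z0 = -6 and r = 9
Locus: Circle centered at (-6, 0) with radius 9


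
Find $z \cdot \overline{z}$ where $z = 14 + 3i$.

z * conjugate(z) = |z|^2 = a^2 + b^2
= 14^2 + 3^2 = 205


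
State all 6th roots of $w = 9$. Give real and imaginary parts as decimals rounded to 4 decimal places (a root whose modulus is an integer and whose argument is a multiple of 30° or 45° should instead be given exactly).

|w| = 9, arg(w) = 0°
Root modulus = 9^(1/6) ≈ 1.442250
Root arguments: θ_k = (0° + 360°k)/6 for k = 0, 1, ..., 5
Compute each root as (root modulus)(cos θ_k + i sin θ_k) using full-precision intermediates, then round to 4 decimal places.
Roots: 1.4422, 0.7211 + 1.2490i, -0.7211 + 1.2490i, -1.4422, -0.7211 - 1.2490i, 0.7211 - 1.2490i


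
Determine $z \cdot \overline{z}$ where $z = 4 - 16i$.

z * conjugate(z) = |z|^2 = a^2 + b^2
= 4^2 + (-16)^2 = 272


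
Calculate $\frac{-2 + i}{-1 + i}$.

Multiply numerator and denominator by conjugate (-1 - i):
= (-2 + i)(-1 - i) / ((-1)^2 + 1^2)
= (3 + i) / 2
= 3/2 + (1/2)i


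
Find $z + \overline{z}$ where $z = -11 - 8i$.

z + conjugate(z) = (a + bi) + (a - bi) = 2a
= 2 * (-11) = -22


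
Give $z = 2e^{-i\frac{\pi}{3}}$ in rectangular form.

a = r cos θ = 2 * 1/2 = 1
b = r sin θ = 2 * -sqrt(3)/2 = -sqrt(3)
z = 1 - sqrt(3)i


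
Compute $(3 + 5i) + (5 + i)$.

(3 + 5) + (5 + 1)i = 8 + 6i


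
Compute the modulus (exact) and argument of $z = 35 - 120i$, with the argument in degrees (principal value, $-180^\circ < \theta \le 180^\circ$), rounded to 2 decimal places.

|z| = sqrt(35^2 + (-120)^2) = 125
arg(z) = arctan(b/a) = arctan(-120/35) (quadrant-adjusted) = -73.74°


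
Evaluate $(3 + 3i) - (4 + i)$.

(3 - 4) + (3 - 1)i = -1 + 2i


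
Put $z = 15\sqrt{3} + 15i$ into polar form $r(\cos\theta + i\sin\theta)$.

r = |z| = sqrt(a^2 + b^2) = sqrt((15*sqrt(3))^2 + (15)^2) = sqrt(675 + 225) = sqrt(900) = 30
θ = arctan(b/a) = arctan(15/25.9808) (quadrant-adjusted) = 30°
z = 30(cos 30° + i sin 30°)


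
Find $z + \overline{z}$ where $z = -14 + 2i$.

z + conjugate(z) = (a + bi) + (a - bi) = 2a
= 2 * (-14) = -28


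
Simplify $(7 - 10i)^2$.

(a + bi)^2 = a^2 - b^2 + 2abi
= 7^2 - (-10)^2 + 2*7*(-10)i
= -51 - 140i


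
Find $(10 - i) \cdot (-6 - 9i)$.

(a1*a2 - b1*b2) + (a1*b2 + b1*a2)i
= (-60 - 9) + (-90 + 6)i
= -69 - 84i


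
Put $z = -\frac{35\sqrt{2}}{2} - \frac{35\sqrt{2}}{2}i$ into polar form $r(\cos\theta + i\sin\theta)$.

r = |z| = sqrt(a^2 + b^2) = sqrt((-35*sqrt(2)/2)^2 + (-35*sqrt(2)/2)^2) = sqrt(1225/2 + 1225/2) = sqrt(1225) = 35
θ = arctan(b/a) = arctan(-24.7487/-24.7487) (quadrant-adjusted) = 225°
z = 35(cos 225° + i sin 225°)


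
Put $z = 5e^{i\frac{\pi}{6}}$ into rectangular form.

a = r cos θ = 5 * sqrt(3)/2 = 5*sqrt(3)/2
b = r sin θ = 5 * 1/2 = 5/2
z = 5*sqrt(3)/2 + (5/2)i


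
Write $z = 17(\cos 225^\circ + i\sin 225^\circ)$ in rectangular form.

a = r cos θ = 17 * -sqrt(2)/2 = -17*sqrt(2)/2
b = r sin θ = 17 * -sqrt(2)/2 = -17*sqrt(2)/2
z = -17*sqrt(2)/2 - (17*sqrt(2)/2)i


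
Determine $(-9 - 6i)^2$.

(a + bi)^2 = a^2 - b^2 + 2abi
= (-9)^2 - (-6)^2 + 2*(-9)*(-6)i
= 45 + 108i


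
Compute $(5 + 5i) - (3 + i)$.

(5 - 3) + (5 - 1)i = 2 + 4i


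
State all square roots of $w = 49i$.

|w| = 49, arg(w) = 90°
Root modulus = 49^(1/2) = 7
Root arguments: θ_k = (90° + 360°k)/2 for k = 0, 1, ..., 1
Roots: 7*sqrt(2)/2 + (7*sqrt(2)/2)i, -7*sqrt(2)/2 - (7*sqrt(2)/2)i


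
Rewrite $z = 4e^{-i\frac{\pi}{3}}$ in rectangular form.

a = r cos θ = 4 * 1/2 = 2
b = r sin θ = 4 * -sqrt(3)/2 = -2*sqrt(3)
z = 2 - 2*sqrt(3)i


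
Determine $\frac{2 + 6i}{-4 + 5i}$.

Multiply numerator and denominator by conjugate (-4 - 5i):
= (2 + 6i)(-4 - 5i) / ((-4)^2 + 5^2)
= (22 - 34i) / 41
= 22/41 - (34/41)i


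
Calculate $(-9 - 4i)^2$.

(a + bi)^2 = a^2 - b^2 + 2abi
= (-9)^2 - (-4)^2 + 2*(-9)*(-4)i
= 65 + 72i


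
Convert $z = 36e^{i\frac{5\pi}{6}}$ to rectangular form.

a = r cos θ = 36 * -sqrt(3)/2 = -18*sqrt(3)
b = r sin θ = 36 * 1/2 = 18
z = -18*sqrt(3) + 18i


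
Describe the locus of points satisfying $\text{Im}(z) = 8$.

Im(z) = y where z = x + yi; the equation y = 8 is satisfied by all points with that y-coordinate
Locus: Horizontal line y = 8


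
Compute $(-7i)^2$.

(a + bi)^2 = a^2 - b^2 + 2abi
= 0^2 - (-7)^2 + 2*0*(-7)i
= -49


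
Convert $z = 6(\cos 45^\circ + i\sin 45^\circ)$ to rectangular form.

a = r cos θ = 6 * sqrt(2)/2 = 3*sqrt(2)
b = r sin θ = 6 * sqrt(2)/2 = 3*sqrt(2)
z = 3*sqrt(2) + 3*sqrt(2)i


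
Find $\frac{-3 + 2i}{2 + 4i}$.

Multiply numerator and denominator by conjugate (2 - 4i):
= (-3 + 2i)(2 - 4i) / (2^2 + 4^2)
= (2 + 16i) / 20
Divide through by 2: (1 + 8i) / 10
= 1/10 + (4/5)i


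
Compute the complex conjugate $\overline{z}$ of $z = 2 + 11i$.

If z = a + bi, then conjugate(z) = a - bi
conjugate(2 + 11i) = 2 - 11i


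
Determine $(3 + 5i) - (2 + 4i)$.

(3 - 2) + (5 - 4)i = 1 + i


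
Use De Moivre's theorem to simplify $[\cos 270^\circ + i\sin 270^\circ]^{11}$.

By De Moivre: z^n = r^n(cos(nθ) + i sin(nθ))
= 1^11(cos(11*270°) + i sin(11*270°))
= 1(cos 90° + i sin 90°)
= i


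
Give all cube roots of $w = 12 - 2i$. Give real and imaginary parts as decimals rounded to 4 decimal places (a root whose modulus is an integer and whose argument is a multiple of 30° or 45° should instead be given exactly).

|w| = sqrt(148) ≈ 12.165525, arg(w) ≈ 350.537678°
Root modulus = sqrt(148)^(1/3) ≈ 2.299907
Root arguments: θ_k = (arg(w) + 360°k)/3 for k = 0, 1, ..., 2
Compute each root as (root modulus)(cos θ_k + i sin θ_k) using full-precision intermediates, then round to 4 decimal places.
Roots: -1.0386 + 2.0520i, -1.2578 - 1.9255i, 2.2964 - 0.1265i


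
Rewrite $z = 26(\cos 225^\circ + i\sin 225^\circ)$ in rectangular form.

a = r cos θ = 26 * -sqrt(2)/2 = -13*sqrt(2)
b = r sin θ = 26 * -sqrt(2)/2 = -13*sqrt(2)
z = -13*sqrt(2) - 13*sqrt(2)i


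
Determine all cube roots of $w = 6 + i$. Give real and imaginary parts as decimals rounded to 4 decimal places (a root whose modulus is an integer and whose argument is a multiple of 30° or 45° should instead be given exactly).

|w| = sqrt(37) ≈ 6.082763, arg(w) ≈ 9.462322°
Root modulus = sqrt(37)^(1/3) ≈ 1.825437
Root arguments: θ_k = (arg(w) + 360°k)/3 for k = 0, 1, ..., 2
Compute each root as (root modulus)(cos θ_k + i sin θ_k) using full-precision intermediates, then round to 4 decimal places.
Roots: 1.8227 + 0.1004i, -0.9983 + 1.5283i, -0.8244 - 1.6287i


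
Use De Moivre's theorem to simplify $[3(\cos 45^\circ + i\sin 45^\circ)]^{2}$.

By De Moivre: z^n = r^n(cos(nθ) + i sin(nθ))
= 3^2(cos(2*45°) + i sin(2*45°))
= 9(cos 90° + i sin 90°)
= 9i


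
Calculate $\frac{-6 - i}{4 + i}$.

Multiply numerator and denominator by conjugate (4 - i):
= (-6 - i)(4 - i) / (4^2 + 1^2)
= (-25 + 2i) / 17
= -25/17 + (2/17)i


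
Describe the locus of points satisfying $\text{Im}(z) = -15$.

Im(z) = y where z = x + yi; the equation y = -15 is satisfied by all points with that y-coordinate
Locus: Horizontal line y = -15


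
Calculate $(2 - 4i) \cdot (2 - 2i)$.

(a1*a2 - b1*b2) + (a1*b2 + b1*a2)i
= (4 - 8) + (-4 + (-8))i
= -4 - 12i


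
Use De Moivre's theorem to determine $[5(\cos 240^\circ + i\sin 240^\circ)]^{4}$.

By De Moivre: z^n = r^n(cos(nθ) + i sin(nθ))
= 5^4(cos(4*240°) + i sin(4*240°))
= 625(cos 240° + i sin 240°)
= -625/2 - (625*sqrt(3)/2)i


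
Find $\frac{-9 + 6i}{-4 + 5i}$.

Multiply numerator and denominator by conjugate (-4 - 5i):
= (-9 + 6i)(-4 - 5i) / ((-4)^2 + 5^2)
= (66 + 21i) / 41
= 66/41 + (21/41)i


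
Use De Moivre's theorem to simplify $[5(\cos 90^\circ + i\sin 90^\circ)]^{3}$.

By De Moivre: z^n = r^n(cos(nθ) + i sin(nθ))
= 5^3(cos(3*90°) + i sin(3*90°))
= 125(cos 270° + i sin 270°)
= -125i


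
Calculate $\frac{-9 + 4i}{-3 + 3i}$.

Multiply numerator and denominator by conjugate (-3 - 3i):
= (-9 + 4i)(-3 - 3i) / ((-3)^2 + 3^2)
= (39 + 15i) / 18
Divide through by 3: (13 + 5i) / 6
= 13/6 + (5/6)i


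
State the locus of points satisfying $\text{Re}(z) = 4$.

Re(z) = x where z = x + yi; the equation x = 4 is satisfied by all points with that x-coordinate
Locus: Vertical line x = 4


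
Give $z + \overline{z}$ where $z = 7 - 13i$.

z + conjugate(z) = (a + bi) + (a - bi) = 2a
= 2 * 7 = 14


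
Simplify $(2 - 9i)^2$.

(a + bi)^2 = a^2 - b^2 + 2abi
= 2^2 - (-9)^2 + 2*2*(-9)i
= -77 - 36i


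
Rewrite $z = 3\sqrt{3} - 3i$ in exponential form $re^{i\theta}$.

r = |z| = sqrt((3*sqrt(3))^2 + (-3)^2) = sqrt(27 + 9) = sqrt(36) = 6
θ = arctan(b/a) = arctan(-3/5.1962) (quadrant-adjusted) = -30° = -π/6
z = 6e^(-i*π/6)


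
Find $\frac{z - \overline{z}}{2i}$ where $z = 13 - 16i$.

z - conjugate(z) = 2bi
(z - conjugate(z))/(2i) = 2bi/(2i) = b = -16


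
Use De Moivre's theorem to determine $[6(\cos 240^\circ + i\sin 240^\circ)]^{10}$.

By De Moivre: z^n = r^n(cos(nθ) + i sin(nθ))
= 6^10(cos(10*240°) + i sin(10*240°))
= 60466176(cos 240° + i sin 240°)
= -30233088 - 30233088*sqrt(3)i


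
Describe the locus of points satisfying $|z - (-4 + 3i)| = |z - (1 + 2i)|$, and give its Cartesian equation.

|z - z1| = |z - z2| means z is equidistant from z1 and z2,
i.e. the perpendicular bisector of the segment from (-4, 3) to (1, 2) (midpoint (-3/2, 5/2)).
With z = x + yi, square both sides:
(x - (-4))^2 + (y - 3)^2 = (x - 1)^2 + (y - 2)^2
The x^2 and y^2 terms cancel: 10x + (-2)y = 5 - 25 = -20
Simplify: 5x - y = -10
Locus: Perpendicular bisector of the segment from (-4, 3) to (1, 2): the line 5x - y = -10


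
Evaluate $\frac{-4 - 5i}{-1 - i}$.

Multiply numerator and denominator by conjugate (-1 + i):
= (-4 - 5i)(-1 + i) / ((-1)^2 + (-1)^2)
= (9 + i) / 2
= 9/2 + (1/2)i


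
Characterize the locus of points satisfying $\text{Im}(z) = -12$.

Im(z) = y where z = x + yi; the equation y = -12 is satisfied by all points with that y-coordinate
Locus: Horizontal line y = -12


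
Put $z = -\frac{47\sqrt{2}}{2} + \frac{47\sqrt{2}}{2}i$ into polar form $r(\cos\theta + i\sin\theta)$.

r = |z| = sqrt(a^2 + b^2) = sqrt((-47*sqrt(2)/2)^2 + (47*sqrt(2)/2)^2) = sqrt(2209/2 + 2209/2) = sqrt(2209) = 47
θ = arctan(b/a) = arctan(33.234/-33.234) (quadrant-adjusted) = 135°
z = 47(cos 135° + i sin 135°)


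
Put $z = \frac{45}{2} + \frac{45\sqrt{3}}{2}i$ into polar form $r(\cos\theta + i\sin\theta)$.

r = |z| = sqrt(a^2 + b^2) = sqrt((45/2)^2 + (45*sqrt(3)/2)^2) = sqrt(2025/4 + 6075/4) = sqrt(2025) = 45
θ = arctan(b/a) = arctan(38.9711/22.5) (quadrant-adjusted) = 60°
z = 45(cos 60° + i sin 60°)


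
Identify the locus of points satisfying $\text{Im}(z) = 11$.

Im(z) = y where z = x + yi; the equation y = 11 is satisfied by all points with that y-coordinate
Locus: Horizontal line y = 11


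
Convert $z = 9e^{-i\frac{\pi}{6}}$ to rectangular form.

a = r cos θ = 9 * sqrt(3)/2 = 9*sqrt(3)/2
b = r sin θ = 9 * -1/2 = -9/2
z = 9*sqrt(3)/2 - (9/2)i


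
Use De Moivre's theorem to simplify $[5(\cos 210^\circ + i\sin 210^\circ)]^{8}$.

By De Moivre: z^n = r^n(cos(nθ) + i sin(nθ))
= 5^8(cos(8*210°) + i sin(8*210°))
= 390625(cos 240° + i sin 240°)
= -390625/2 - (390625*sqrt(3)/2)i


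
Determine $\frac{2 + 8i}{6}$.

Divisor is real, so divide each part by 6:
= 1/3 + (4/3)i


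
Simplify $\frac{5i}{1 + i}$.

Multiply numerator and denominator by conjugate (1 - i):
= (5i)(1 - i) / (1^2 + 1^2)
= (5 + 5i) / 2
= 5/2 + (5/2)i


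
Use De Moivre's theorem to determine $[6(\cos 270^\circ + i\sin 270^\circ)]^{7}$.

By De Moivre: z^n = r^n(cos(nθ) + i sin(nθ))
= 6^7(cos(7*270°) + i sin(7*270°))
= 279936(cos 90° + i sin 90°)
= 279936i


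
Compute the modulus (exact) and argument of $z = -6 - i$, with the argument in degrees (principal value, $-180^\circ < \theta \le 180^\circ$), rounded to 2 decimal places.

|z| = sqrt((-6)^2 + (-1)^2) = sqrt(37)
arg(z) = arctan(b/a) = arctan(-1/-6) (quadrant-adjusted) = -170.54°


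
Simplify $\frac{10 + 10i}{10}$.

Divisor is real, so divide each part by 10:
= 1 + i


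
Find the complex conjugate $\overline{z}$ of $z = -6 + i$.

If z = a + bi, then conjugate(z) = a - bi
conjugate(-6 + i) = -6 - i


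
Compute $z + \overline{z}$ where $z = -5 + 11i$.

z + conjugate(z) = (a + bi) + (a - bi) = 2a
= 2 * (-5) = -10


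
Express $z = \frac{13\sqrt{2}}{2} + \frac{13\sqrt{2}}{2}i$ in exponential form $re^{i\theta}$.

r = |z| = sqrt((13*sqrt(2)/2)^2 + (13*sqrt(2)/2)^2) = sqrt(169/2 + 169/2) = sqrt(169) = 13
θ = arctan(b/a) = arctan(9.1924/9.1924) (quadrant-adjusted) = 45° = π/4
z = 13e^(i*π/4)


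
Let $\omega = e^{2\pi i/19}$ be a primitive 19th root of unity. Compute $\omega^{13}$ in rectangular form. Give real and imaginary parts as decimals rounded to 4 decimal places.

ω^13 = e^(2πi·13/19) = e^(i·26π/19)
= cos(26π/19) + i sin(26π/19)
= -0.4017 - 0.9158i


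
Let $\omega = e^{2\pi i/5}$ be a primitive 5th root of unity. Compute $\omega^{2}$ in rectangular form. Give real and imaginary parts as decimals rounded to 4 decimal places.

ω^2 = e^(2πi·2/5) = e^(i·4π/5)
= cos(4π/5) + i sin(4π/5)
= -0.8090 + 0.5878i


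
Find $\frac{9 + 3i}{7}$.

Divisor is real, so divide each part by 7:
= 9/7 + (3/7)i


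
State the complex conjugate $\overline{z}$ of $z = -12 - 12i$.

If z = a + bi, then conjugate(z) = a - bi
conjugate(-12 - 12i) = -12 + 12i


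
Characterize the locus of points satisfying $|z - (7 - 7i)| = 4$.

|z - z0| = r describes a circle centered at z0 with radius r
Here z0 = 7 - 7i and r = 4
Locus: Circle centered at (7, -7) with radius 4


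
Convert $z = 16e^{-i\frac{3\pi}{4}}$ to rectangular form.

a = r cos θ = 16 * -sqrt(2)/2 = -8*sqrt(2)
b = r sin θ = 16 * -sqrt(2)/2 = -8*sqrt(2)
z = -8*sqrt(2) - 8*sqrt(2)i


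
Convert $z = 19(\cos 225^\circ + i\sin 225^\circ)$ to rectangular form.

a = r cos θ = 19 * -sqrt(2)/2 = -19*sqrt(2)/2
b = r sin θ = 19 * -sqrt(2)/2 = -19*sqrt(2)/2
z = -19*sqrt(2)/2 - (19*sqrt(2)/2)i


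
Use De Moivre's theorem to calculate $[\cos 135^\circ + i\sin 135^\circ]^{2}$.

By De Moivre: z^n = r^n(cos(nθ) + i sin(nθ))
= 1^2(cos(2*135°) + i sin(2*135°))
= 1(cos 270° + i sin 270°)
= -i


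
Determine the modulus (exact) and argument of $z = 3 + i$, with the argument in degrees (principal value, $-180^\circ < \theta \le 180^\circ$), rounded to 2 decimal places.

|z| = sqrt(3^2 + 1^2) = sqrt(10)
arg(z) = arctan(b/a) = arctan(1/3) (quadrant-adjusted) = 18.43°


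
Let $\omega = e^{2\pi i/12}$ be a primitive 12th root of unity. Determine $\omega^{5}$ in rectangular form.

ω^5 = e^(2πi·5/12) = e^(i·5π/6)
= cos(5π/6) + i sin(5π/6)
= -sqrt(3)/2 + (1/2)i


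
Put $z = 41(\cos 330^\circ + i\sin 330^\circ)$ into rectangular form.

a = r cos θ = 41 * sqrt(3)/2 = 41*sqrt(3)/2
b = r sin θ = 41 * -1/2 = -41/2
z = 41*sqrt(3)/2 - (41/2)i


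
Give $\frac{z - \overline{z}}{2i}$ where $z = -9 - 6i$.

z - conjugate(z) = 2bi
(z - conjugate(z))/(2i) = 2bi/(2i) = b = -6


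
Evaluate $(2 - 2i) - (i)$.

(2 - 0) + (-2 - 1)i = 2 - 3i


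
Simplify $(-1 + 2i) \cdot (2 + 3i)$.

(a1*a2 - b1*b2) + (a1*b2 + b1*a2)i
= (-2 - 6) + (-3 + 4)i
= -8 + i


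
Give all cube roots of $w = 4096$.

|w| = 4096, arg(w) = 0°
Root modulus = 4096^(1/3) = 16
Root arguments: θ_k = (0° + 360°k)/3 for k = 0, 1, ..., 2
Roots: 16, -8 + 8*sqrt(3)i, -8 - 8*sqrt(3)i


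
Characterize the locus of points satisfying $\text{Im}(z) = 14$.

Im(z) = y where z = x + yi; the equation y = 14 is satisfied by all points with that y-coordinate
Locus: Horizontal line y = 14


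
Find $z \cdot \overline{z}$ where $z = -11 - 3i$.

z * conjugate(z) = |z|^2 = a^2 + b^2
= (-11)^2 + (-3)^2 = 130


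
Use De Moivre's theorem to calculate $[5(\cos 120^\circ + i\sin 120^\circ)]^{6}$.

By De Moivre: z^n = r^n(cos(nθ) + i sin(nθ))
= 5^6(cos(6*120°) + i sin(6*120°))
= 15625(cos 0° + i sin 0°)
= 15625


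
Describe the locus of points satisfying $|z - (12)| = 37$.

|z - z0| = r describes a circle centered at z0 with radius r
Here z0 = 12 and r = 37
Locus: Circle centered at (12, 0) with radius 37


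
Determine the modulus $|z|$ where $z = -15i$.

|z| = sqrt(a^2 + b^2) = sqrt(0^2 + (-15)^2) = sqrt(225) = 15


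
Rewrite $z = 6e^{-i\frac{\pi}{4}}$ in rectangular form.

a = r cos θ = 6 * sqrt(2)/2 = 3*sqrt(2)
b = r sin θ = 6 * -sqrt(2)/2 = -3*sqrt(2)
z = 3*sqrt(2) - 3*sqrt(2)i


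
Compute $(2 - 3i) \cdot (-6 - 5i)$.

(a1*a2 - b1*b2) + (a1*b2 + b1*a2)i
= (-12 - 15) + (-10 + 18)i
= -27 + 8i


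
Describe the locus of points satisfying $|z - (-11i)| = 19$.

|z - z0| = r describes a circle centered at z0 with radius r
Here z0 = -11i and r = 19
Locus: Circle centered at (0, -11) with radius 19


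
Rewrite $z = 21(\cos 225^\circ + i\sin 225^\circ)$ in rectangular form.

a = r cos θ = 21 * -sqrt(2)/2 = -21*sqrt(2)/2
b = r sin θ = 21 * -sqrt(2)/2 = -21*sqrt(2)/2
z = -21*sqrt(2)/2 - (21*sqrt(2)/2)i


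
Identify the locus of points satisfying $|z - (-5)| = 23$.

|z - z0| = r describes a circle centered at z0 with radius r
Here z0 = -5 and r = 23
Locus: Circle centered at (-5, 0) with radius 23


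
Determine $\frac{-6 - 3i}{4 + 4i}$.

Multiply numerator and denominator by conjugate (4 - 4i):
= (-6 - 3i)(4 - 4i) / (4^2 + 4^2)
= (-36 + 12i) / 32
Divide through by 4: (-9 + 3i) / 8
= -9/8 + (3/8)i


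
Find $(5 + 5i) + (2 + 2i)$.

(5 + 2) + (5 + 2)i = 7 + 7i


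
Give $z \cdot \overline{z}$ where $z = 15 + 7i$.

z * conjugate(z) = |z|^2 = a^2 + b^2
= 15^2 + 7^2 = 274


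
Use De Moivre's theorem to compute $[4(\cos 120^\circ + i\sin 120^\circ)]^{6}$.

By De Moivre: z^n = r^n(cos(nθ) + i sin(nθ))
= 4^6(cos(6*120°) + i sin(6*120°))
= 4096(cos 0° + i sin 0°)
= 4096


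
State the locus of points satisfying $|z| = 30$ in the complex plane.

|z| = 30 means sqrt(x^2 + y^2) = 30
This is a circle of radius 30 centered at the origin


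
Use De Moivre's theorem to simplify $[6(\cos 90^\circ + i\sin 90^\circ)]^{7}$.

By De Moivre: z^n = r^n(cos(nθ) + i sin(nθ))
= 6^7(cos(7*90°) + i sin(7*90°))
= 279936(cos 270° + i sin 270°)
= -279936i


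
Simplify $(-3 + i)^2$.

(a + bi)^2 = a^2 - b^2 + 2abi
= (-3)^2 - 1^2 + 2*(-3)*1i
= 8 - 6i


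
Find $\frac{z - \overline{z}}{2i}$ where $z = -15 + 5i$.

z - conjugate(z) = 2bi
(z - conjugate(z))/(2i) = 2bi/(2i) = b = 5


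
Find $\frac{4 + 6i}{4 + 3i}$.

Multiply numerator and denominator by conjugate (4 - 3i):
= (4 + 6i)(4 - 3i) / (4^2 + 3^2)
= (34 + 12i) / 25
= 34/25 + (12/25)i


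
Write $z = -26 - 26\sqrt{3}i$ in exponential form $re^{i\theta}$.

r = |z| = sqrt((-26)^2 + (-26*sqrt(3))^2) = sqrt(676 + 2028) = sqrt(2704) = 52
θ = arctan(b/a) = arctan(-45.0333/-26) (quadrant-adjusted) = -120° = -2π/3
z = 52e^(-i*2π/3)


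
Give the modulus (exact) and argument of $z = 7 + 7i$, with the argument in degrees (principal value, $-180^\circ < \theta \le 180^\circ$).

|z| = sqrt(7^2 + 7^2) = sqrt(98)
arg(z) = arctan(b/a) = arctan(7/7) (quadrant-adjusted) = 45°


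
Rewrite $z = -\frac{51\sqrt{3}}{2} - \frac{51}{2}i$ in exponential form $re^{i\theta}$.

r = |z| = sqrt((-51*sqrt(3)/2)^2 + (-51/2)^2) = sqrt(7803/4 + 2601/4) = sqrt(2601) = 51
θ = arctan(b/a) = arctan(-25.5/-44.1673) (quadrant-adjusted) = -150° = -5π/6
z = 51e^(-i*5π/6)


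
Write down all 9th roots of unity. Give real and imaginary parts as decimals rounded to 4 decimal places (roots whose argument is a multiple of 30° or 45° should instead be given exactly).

ω_k = e^(2πik/9) = cos(2πk/9) + i sin(2πk/9) for k = 0, 1, ..., 8
Roots: 1, 0.7660 + 0.6428i, 0.1736 + 0.9848i, -1/2 + (sqrt(3)/2)i, -0.9397 + 0.3420i, -0.9397 - 0.3420i, -1/2 - (sqrt(3)/2)i, 0.1736 - 0.9848i, 0.7660 - 0.6428i


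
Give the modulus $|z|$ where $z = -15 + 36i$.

|z| = sqrt(a^2 + b^2) = sqrt((-15)^2 + 36^2) = sqrt(1521) = 39


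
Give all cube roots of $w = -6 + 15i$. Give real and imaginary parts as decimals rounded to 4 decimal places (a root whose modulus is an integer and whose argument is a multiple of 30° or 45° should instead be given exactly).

|w| = sqrt(261) ≈ 16.155494, arg(w) ≈ 111.801409°
Root modulus = sqrt(261)^(1/3) ≈ 2.527979
Root arguments: θ_k = (arg(w) + 360°k)/3 for k = 0, 1, ..., 2
Compute each root as (root modulus)(cos θ_k + i sin θ_k) using full-precision intermediates, then round to 4 decimal places.
Roots: 2.0118 + 1.5308i, -2.3316 + 0.9769i, 0.3198 - 2.5077i


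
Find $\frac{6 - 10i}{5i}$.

Multiply numerator and denominator by conjugate (-5i):
= (6 - 10i)(-5i) / (0^2 + 5^2)
= (-50 - 30i) / 25
Divide through by 5: (-10 - 6i) / 5
= -2 - (6/5)i


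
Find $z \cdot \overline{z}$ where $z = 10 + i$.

z * conjugate(z) = |z|^2 = a^2 + b^2
= 10^2 + 1^2 = 101


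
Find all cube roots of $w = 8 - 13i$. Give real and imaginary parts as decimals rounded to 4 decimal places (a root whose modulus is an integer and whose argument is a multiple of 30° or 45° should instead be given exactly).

|w| = sqrt(233) ≈ 15.264338, arg(w) ≈ 301.607502°
Root modulus = sqrt(233)^(1/3) ≈ 2.480615
Root arguments: θ_k = (arg(w) + 360°k)/3 for k = 0, 1, ..., 2
Compute each root as (root modulus)(cos θ_k + i sin θ_k) using full-precision intermediates, then round to 4 decimal places.
Roots: -0.4536 + 2.4388i, -1.8853 - 1.6122i, 2.3388 - 0.8266i


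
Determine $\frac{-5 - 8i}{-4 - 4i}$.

Multiply numerator and denominator by conjugate (-4 + 4i):
= (-5 - 8i)(-4 + 4i) / ((-4)^2 + (-4)^2)
= (52 + 12i) / 32
Divide through by 4: (13 + 3i) / 8
= 13/8 + (3/8)i


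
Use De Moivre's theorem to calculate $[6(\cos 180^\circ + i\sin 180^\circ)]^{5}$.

By De Moivre: z^n = r^n(cos(nθ) + i sin(nθ))
= 6^5(cos(5*180°) + i sin(5*180°))
= 7776(cos 180° + i sin 180°)
= -7776


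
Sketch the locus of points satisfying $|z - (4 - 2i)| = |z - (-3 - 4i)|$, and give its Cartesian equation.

|z - z1| = |z - z2| means z is equidistant from z1 and z2,
i.e. the perpendicular bisector of the segment from (4, -2) to (-3, -4) (midpoint (1/2, -3)).
With z = x + yi, square both sides:
(x - 4)^2 + (y - (-2))^2 = (x - (-3))^2 + (y - (-4))^2
The x^2 and y^2 terms cancel: -14x + (-4)y = 25 - 20 = 5
Simplify: 14x + 4y = -5
Locus: Perpendicular bisector of the segment from (4, -2) to (-3, -4): the line 14x + 4y = -5


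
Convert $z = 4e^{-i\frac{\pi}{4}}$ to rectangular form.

a = r cos θ = 4 * sqrt(2)/2 = 2*sqrt(2)
b = r sin θ = 4 * -sqrt(2)/2 = -2*sqrt(2)
z = 2*sqrt(2) - 2*sqrt(2)i


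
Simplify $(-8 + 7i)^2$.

(a + bi)^2 = a^2 - b^2 + 2abi
= (-8)^2 - 7^2 + 2*(-8)*7i
= 15 - 112i


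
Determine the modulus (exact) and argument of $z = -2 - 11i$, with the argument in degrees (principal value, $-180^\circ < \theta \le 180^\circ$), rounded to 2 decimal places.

|z| = sqrt((-2)^2 + (-11)^2) = sqrt(125)
arg(z) = arctan(b/a) = arctan(-11/-2) (quadrant-adjusted) = -100.30°


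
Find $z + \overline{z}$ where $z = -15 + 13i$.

z + conjugate(z) = (a + bi) + (a - bi) = 2a
= 2 * (-15) = -30


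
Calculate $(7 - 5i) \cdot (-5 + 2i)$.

(a1*a2 - b1*b2) + (a1*b2 + b1*a2)i
= (-35 - (-10)) + (14 + 25)i
= -25 + 39i


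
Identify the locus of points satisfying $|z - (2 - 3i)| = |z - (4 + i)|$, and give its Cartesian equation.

|z - z1| = |z - z2| means z is equidistant from z1 and z2,
i.e. the perpendicular bisector of the segment from (2, -3) to (4, 1) (midpoint (3, -1)).
With z = x + yi, square both sides:
(x - 2)^2 + (y - (-3))^2 = (x - 4)^2 + (y - 1)^2
The x^2 and y^2 terms cancel: 4x + 8y = 17 - 13 = 4
Simplify: x + 2y = 1
Locus: Perpendicular bisector of the segment from (2, -3) to (4, 1): the line x + 2y = 1


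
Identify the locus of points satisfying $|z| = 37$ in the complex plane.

|z| = 37 means sqrt(x^2 + y^2) = 37
This is a circle of radius 37 centered at the origin


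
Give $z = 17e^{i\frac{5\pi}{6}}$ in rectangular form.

a = r cos θ = 17 * -sqrt(3)/2 = -17*sqrt(3)/2
b = r sin θ = 17 * 1/2 = 17/2
z = -17*sqrt(3)/2 + (17/2)i


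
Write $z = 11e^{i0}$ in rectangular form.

a = r cos θ = 11 * 1 = 11
b = r sin θ = 11 * 0 = 0
z = 11


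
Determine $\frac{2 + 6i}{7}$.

Divisor is real, so divide each part by 7:
= 2/7 + (6/7)i


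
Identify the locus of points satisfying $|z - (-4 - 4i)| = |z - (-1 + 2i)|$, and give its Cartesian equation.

|z - z1| = |z - z2| means z is equidistant from z1 and z2,
i.e. the perpendicular bisector of the segment from (-4, -4) to (-1, 2) (midpoint (-5/2, -1)).
With z = x + yi, square both sides:
(x - (-4))^2 + (y - (-4))^2 = (x - (-1))^2 + (y - 2)^2
The x^2 and y^2 terms cancel: 6x + 12y = 5 - 32 = -27
Simplify: 2x + 4y = -9
Locus: Perpendicular bisector of the segment from (-4, -4) to (-1, 2): the line 2x + 4y = -9


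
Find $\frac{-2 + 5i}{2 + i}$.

Multiply numerator and denominator by conjugate (2 - i):
= (-2 + 5i)(2 - i) / (2^2 + 1^2)
= (1 + 12i) / 5
= 1/5 + (12/5)i


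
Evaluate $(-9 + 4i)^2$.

(a + bi)^2 = a^2 - b^2 + 2abi
= (-9)^2 - 4^2 + 2*(-9)*4i
= 65 - 72i


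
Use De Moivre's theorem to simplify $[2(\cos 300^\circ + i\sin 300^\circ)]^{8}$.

By De Moivre: z^n = r^n(cos(nθ) + i sin(nθ))
= 2^8(cos(8*300°) + i sin(8*300°))
= 256(cos 240° + i sin 240°)
= -128 - 128*sqrt(3)i


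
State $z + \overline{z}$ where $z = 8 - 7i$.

z + conjugate(z) = (a + bi) + (a - bi) = 2a
= 2 * 8 = 16


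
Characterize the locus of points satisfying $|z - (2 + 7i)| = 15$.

|z - z0| = r describes a circle centered at z0 with radius r
Here z0 = 2 + 7i and r = 15
Locus: Circle centered at (2, 7) with radius 15


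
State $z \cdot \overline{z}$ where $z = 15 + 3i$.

z * conjugate(z) = |z|^2 = a^2 + b^2
= 15^2 + 3^2 = 234


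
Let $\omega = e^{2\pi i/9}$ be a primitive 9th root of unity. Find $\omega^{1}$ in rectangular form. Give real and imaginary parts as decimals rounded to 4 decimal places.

ω^1 = e^(2πi·1/9) = e^(i·2π/9)
= cos(2π/9) + i sin(2π/9)
= 0.7660 + 0.6428i


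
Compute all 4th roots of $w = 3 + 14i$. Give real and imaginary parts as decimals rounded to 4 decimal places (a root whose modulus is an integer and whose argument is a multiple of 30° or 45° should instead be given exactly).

|w| = sqrt(205) ≈ 14.317821, arg(w) ≈ 77.905243°
Root modulus = sqrt(205)^(1/4) ≈ 1.945222
Root arguments: θ_k = (arg(w) + 360°k)/4 for k = 0, 1, ..., 3
Compute each root as (root modulus)(cos θ_k + i sin θ_k) using full-precision intermediates, then round to 4 decimal places.
Roots: 1.8339 + 0.6486i, -0.6486 + 1.8339i, -1.8339 - 0.6486i, 0.6486 - 1.8339i


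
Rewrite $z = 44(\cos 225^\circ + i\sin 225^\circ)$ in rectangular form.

a = r cos θ = 44 * -sqrt(2)/2 = -22*sqrt(2)
b = r sin θ = 44 * -sqrt(2)/2 = -22*sqrt(2)
z = -22*sqrt(2) - 22*sqrt(2)i


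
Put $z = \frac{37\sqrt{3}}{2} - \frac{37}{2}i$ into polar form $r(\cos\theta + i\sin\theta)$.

r = |z| = sqrt(a^2 + b^2) = sqrt((37*sqrt(3)/2)^2 + (-37/2)^2) = sqrt(4107/4 + 1369/4) = sqrt(1369) = 37
θ = arctan(b/a) = arctan(-18.5/32.0429) (quadrant-adjusted) = 330°
z = 37(cos 330° + i sin 330°)


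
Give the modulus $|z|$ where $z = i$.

|z| = sqrt(a^2 + b^2) = sqrt(0^2 + 1^2) = sqrt(1) = 1


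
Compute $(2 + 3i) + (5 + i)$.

(2 + 5) + (3 + 1)i = 7 + 4i


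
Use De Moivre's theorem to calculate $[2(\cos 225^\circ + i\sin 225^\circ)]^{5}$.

By De Moivre: z^n = r^n(cos(nθ) + i sin(nθ))
= 2^5(cos(5*225°) + i sin(5*225°))
= 32(cos 45° + i sin 45°)
= 16*sqrt(2) + 16*sqrt(2)i


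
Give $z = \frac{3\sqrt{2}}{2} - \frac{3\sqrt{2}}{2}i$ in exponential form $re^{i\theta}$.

r = |z| = sqrt((3*sqrt(2)/2)^2 + (-3*sqrt(2)/2)^2) = sqrt(9/2 + 9/2) = sqrt(9) = 3
θ = arctan(b/a) = arctan(-2.1213/2.1213) (quadrant-adjusted) = -45° = -π/4
z = 3e^(-i*π/4)


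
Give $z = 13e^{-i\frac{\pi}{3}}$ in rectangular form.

a = r cos θ = 13 * 1/2 = 13/2
b = r sin θ = 13 * -sqrt(3)/2 = -13*sqrt(3)/2
z = 13/2 - (13*sqrt(3)/2)i


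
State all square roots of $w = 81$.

|w| = 81, arg(w) = 0°
Root modulus = 81^(1/2) = 9
Root arguments: θ_k = (0° + 360°k)/2 for k = 0, 1, ..., 1
Roots: 9, -9


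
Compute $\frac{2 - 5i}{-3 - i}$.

Multiply numerator and denominator by conjugate (-3 + i):
= (2 - 5i)(-3 + i) / ((-3)^2 + (-1)^2)
= (-1 + 17i) / 10
= -1/10 + (17/10)i


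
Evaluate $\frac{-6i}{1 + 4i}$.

Multiply numerator and denominator by conjugate (1 - 4i):
= (-6i)(1 - 4i) / (1^2 + 4^2)
= (-24 - 6i) / 17
= -24/17 - (6/17)i


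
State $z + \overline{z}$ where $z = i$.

z + conjugate(z) = (a + bi) + (a - bi) = 2a
= 2 * 0 = 0


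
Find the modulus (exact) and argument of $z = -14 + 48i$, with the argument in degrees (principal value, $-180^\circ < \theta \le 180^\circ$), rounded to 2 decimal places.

|z| = sqrt((-14)^2 + 48^2) = 50
arg(z) = arctan(b/a) = arctan(48/-14) (quadrant-adjusted) = 106.26°


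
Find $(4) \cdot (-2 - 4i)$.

(a1*a2 - b1*b2) + (a1*b2 + b1*a2)i
= (-8 - 0) + (-16 + 0)i
= -8 - 16i


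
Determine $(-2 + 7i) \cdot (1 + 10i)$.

(a1*a2 - b1*b2) + (a1*b2 + b1*a2)i
= (-2 - 70) + (-20 + 7)i
= -72 - 13i


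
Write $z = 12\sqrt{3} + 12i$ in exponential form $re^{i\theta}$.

r = |z| = sqrt((12*sqrt(3))^2 + (12)^2) = sqrt(432 + 144) = sqrt(576) = 24
θ = arctan(b/a) = arctan(12/20.7846) (quadrant-adjusted) = 30° = π/6
z = 24e^(i*π/6)


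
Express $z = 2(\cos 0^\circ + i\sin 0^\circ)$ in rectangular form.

a = r cos θ = 2 * 1 = 2
b = r sin θ = 2 * 0 = 0
z = 2


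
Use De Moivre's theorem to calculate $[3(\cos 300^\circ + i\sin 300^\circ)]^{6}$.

By De Moivre: z^n = r^n(cos(nθ) + i sin(nθ))
= 3^6(cos(6*300°) + i sin(6*300°))
= 729(cos 0° + i sin 0°)
= 729


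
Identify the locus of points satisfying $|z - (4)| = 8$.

|z - z0| = r describes a circle centered at z0 with radius r
Here z0 = 4 and r = 8
Locus: Circle centered at (4, 0) with radius 8


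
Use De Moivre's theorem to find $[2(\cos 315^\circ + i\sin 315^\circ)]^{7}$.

By De Moivre: z^n = r^n(cos(nθ) + i sin(nθ))
= 2^7(cos(7*315°) + i sin(7*315°))
= 128(cos 45° + i sin 45°)
= 64*sqrt(2) + 64*sqrt(2)i


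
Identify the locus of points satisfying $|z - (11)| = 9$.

|z - z0| = r describes a circle centered at z0 with radius r
Here z0 = 11 and r = 9
Locus: Circle centered at (11, 0) with radius 9


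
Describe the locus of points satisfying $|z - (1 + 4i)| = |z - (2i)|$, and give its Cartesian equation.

|z - z1| = |z - z2| means z is equidistant from z1 and z2,
i.e. the perpendicular bisector of the segment from (1, 4) to (0, 2) (midpoint (1/2, 3)).
With z = x + yi, square both sides:
(x - 1)^2 + (y - 4)^2 = (x - 0)^2 + (y - 2)^2
The x^2 and y^2 terms cancel: -2x + (-4)y = 4 - 17 = -13
Simplify: 2x + 4y = 13
Locus: Perpendicular bisector of the segment from (1, 4) to (0, 2): the line 2x + 4y = 13


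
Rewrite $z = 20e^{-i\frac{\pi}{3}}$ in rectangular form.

a = r cos θ = 20 * 1/2 = 10
b = r sin θ = 20 * -sqrt(3)/2 = -10*sqrt(3)
z = 10 - 10*sqrt(3)i


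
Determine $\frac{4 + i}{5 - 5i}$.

Multiply numerator and denominator by conjugate (5 + 5i):
= (4 + i)(5 + 5i) / (5^2 + (-5)^2)
= (15 + 25i) / 50
Divide through by 5: (3 + 5i) / 10
= 3/10 + (1/2)i


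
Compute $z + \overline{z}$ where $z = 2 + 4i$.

z + conjugate(z) = (a + bi) + (a - bi) = 2a
= 2 * 2 = 4


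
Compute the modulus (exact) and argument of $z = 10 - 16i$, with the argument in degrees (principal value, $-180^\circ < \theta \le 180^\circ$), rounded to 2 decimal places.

|z| = sqrt(10^2 + (-16)^2) = sqrt(356)
arg(z) = arctan(b/a) = arctan(-16/10) (quadrant-adjusted) = -57.99°


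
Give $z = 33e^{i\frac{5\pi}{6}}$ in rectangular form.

a = r cos θ = 33 * -sqrt(3)/2 = -33*sqrt(3)/2
b = r sin θ = 33 * 1/2 = 33/2
z = -33*sqrt(3)/2 + (33/2)i


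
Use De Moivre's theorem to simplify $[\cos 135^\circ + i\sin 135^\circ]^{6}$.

By De Moivre: z^n = r^n(cos(nθ) + i sin(nθ))
= 1^6(cos(6*135°) + i sin(6*135°))
= 1(cos 90° + i sin 90°)
= i


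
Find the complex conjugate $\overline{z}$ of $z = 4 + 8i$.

If z = a + bi, then conjugate(z) = a - bi
conjugate(4 + 8i) = 4 - 8i


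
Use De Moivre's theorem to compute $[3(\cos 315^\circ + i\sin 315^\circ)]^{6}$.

By De Moivre: z^n = r^n(cos(nθ) + i sin(nθ))
= 3^6(cos(6*315°) + i sin(6*315°))
= 729(cos 90° + i sin 90°)
= 729i


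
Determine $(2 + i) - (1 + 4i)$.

(2 - 1) + (1 - 4)i = 1 - 3i


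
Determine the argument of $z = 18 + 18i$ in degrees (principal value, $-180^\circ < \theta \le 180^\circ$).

θ = arctan(b/a) = arctan(18/18) (quadrant-adjusted) = 45°


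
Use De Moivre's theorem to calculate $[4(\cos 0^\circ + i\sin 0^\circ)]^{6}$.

By De Moivre: z^n = r^n(cos(nθ) + i sin(nθ))
= 4^6(cos(6*0°) + i sin(6*0°))
= 4096(cos 0° + i sin 0°)
= 4096


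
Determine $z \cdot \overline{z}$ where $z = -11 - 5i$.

z * conjugate(z) = |z|^2 = a^2 + b^2
= (-11)^2 + (-5)^2 = 146


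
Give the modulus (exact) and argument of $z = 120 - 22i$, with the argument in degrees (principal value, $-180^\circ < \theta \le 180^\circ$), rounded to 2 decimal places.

|z| = sqrt(120^2 + (-22)^2) = 122
arg(z) = arctan(b/a) = arctan(-22/120) (quadrant-adjusted) = -10.39°


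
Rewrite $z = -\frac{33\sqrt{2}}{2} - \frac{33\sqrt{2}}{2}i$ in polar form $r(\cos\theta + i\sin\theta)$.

r = |z| = sqrt(a^2 + b^2) = sqrt((-33*sqrt(2)/2)^2 + (-33*sqrt(2)/2)^2) = sqrt(1089/2 + 1089/2) = sqrt(1089) = 33
θ = arctan(b/a) = arctan(-23.3345/-23.3345) (quadrant-adjusted) = 225°
z = 33(cos 225° + i sin 225°)


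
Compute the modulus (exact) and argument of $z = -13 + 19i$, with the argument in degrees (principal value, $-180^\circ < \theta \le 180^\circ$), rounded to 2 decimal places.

|z| = sqrt((-13)^2 + 19^2) = sqrt(530)
arg(z) = arctan(b/a) = arctan(19/-13) (quadrant-adjusted) = 124.38°


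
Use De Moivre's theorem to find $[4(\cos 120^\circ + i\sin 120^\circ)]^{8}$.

By De Moivre: z^n = r^n(cos(nθ) + i sin(nθ))
= 4^8(cos(8*120°) + i sin(8*120°))
= 65536(cos 240° + i sin 240°)
= -32768 - 32768*sqrt(3)i


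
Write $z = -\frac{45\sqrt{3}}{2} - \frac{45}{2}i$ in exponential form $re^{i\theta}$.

r = |z| = sqrt((-45*sqrt(3)/2)^2 + (-45/2)^2) = sqrt(6075/4 + 2025/4) = sqrt(2025) = 45
θ = arctan(b/a) = arctan(-22.5/-38.9711) (quadrant-adjusted) = -150° = -5π/6
z = 45e^(-i*5π/6)


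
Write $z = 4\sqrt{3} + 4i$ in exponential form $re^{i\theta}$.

r = |z| = sqrt((4*sqrt(3))^2 + (4)^2) = sqrt(48 + 16) = sqrt(64) = 8
θ = arctan(b/a) = arctan(4/6.9282) (quadrant-adjusted) = 30° = π/6
z = 8e^(i*π/6)


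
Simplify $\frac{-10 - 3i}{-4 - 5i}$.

Multiply numerator and denominator by conjugate (-4 + 5i):
= (-10 - 3i)(-4 + 5i) / ((-4)^2 + (-5)^2)
= (55 - 38i) / 41
= 55/41 - (38/41)i


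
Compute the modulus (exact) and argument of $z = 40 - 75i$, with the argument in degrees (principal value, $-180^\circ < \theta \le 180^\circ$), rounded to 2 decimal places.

|z| = sqrt(40^2 + (-75)^2) = 85
arg(z) = arctan(b/a) = arctan(-75/40) (quadrant-adjusted) = -61.93°


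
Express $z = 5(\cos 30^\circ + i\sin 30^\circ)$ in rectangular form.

a = r cos θ = 5 * sqrt(3)/2 = 5*sqrt(3)/2
b = r sin θ = 5 * 1/2 = 5/2
z = 5*sqrt(3)/2 + (5/2)i


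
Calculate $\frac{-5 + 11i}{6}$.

Divisor is real, so divide each part by 6:
= -5/6 + (11/6)i


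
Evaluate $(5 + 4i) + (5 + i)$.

(5 + 5) + (4 + 1)i = 10 + 5i


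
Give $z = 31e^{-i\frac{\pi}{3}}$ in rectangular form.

a = r cos θ = 31 * 1/2 = 31/2
b = r sin θ = 31 * -sqrt(3)/2 = -31*sqrt(3)/2
z = 31/2 - (31*sqrt(3)/2)i


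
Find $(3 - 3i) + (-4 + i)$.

(3 + (-4)) + (-3 + 1)i = -1 - 2i


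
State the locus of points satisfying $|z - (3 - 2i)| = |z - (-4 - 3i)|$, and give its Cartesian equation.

|z - z1| = |z - z2| means z is equidistant from z1 and z2,
i.e. the perpendicular bisector of the segment from (3, -2) to (-4, -3) (midpoint (-1/2, -5/2)).
With z = x + yi, square both sides:
(x - 3)^2 + (y - (-2))^2 = (x - (-4))^2 + (y - (-3))^2
The x^2 and y^2 terms cancel: -14x + (-2)y = 25 - 13 = 12
Simplify: 7x + y = -6
Locus: Perpendicular bisector of the segment from (3, -2) to (-4, -3): the line 7x + y = -6


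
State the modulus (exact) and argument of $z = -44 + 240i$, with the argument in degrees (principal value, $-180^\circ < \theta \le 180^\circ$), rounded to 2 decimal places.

|z| = sqrt((-44)^2 + 240^2) = 244
arg(z) = arctan(b/a) = arctan(240/-44) (quadrant-adjusted) = 100.39°


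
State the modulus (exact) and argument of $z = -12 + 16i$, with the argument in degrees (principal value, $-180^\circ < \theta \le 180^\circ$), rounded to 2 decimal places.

|z| = sqrt((-12)^2 + 16^2) = 20
arg(z) = arctan(b/a) = arctan(16/-12) (quadrant-adjusted) = 126.87°


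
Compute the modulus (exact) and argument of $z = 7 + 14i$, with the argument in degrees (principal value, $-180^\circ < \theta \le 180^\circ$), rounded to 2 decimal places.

|z| = sqrt(7^2 + 14^2) = sqrt(245)
arg(z) = arctan(b/a) = arctan(14/7) (quadrant-adjusted) = 63.43°
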